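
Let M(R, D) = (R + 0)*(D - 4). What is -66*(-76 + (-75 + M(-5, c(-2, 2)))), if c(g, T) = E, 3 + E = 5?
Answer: 9306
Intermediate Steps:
E = 2 (E = -3 + 5 = 2)
c(g, T) = 2
M(R, D) = R*(-4 + D)
-66*(-76 + (-75 + M(-5, c(-2, 2)))) = -66*(-76 + (-75 - 5*(-4 + 2))) = -66*(-76 + (-75 - 5*(-2))) = -66*(-76 + (-75 + 10)) = -66*(-76 - 65) = -66*(-141) = 9306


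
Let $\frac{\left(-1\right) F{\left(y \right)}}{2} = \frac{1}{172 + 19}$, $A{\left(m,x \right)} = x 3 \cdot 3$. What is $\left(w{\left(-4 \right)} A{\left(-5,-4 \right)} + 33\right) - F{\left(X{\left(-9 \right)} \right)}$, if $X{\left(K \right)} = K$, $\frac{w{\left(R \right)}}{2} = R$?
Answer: $\frac{61313}{191} \approx 321.01$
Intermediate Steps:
$A{\left(m,x \right)} = 9 x$ ($A{\left(m,x \right)} = 3 x 3 = 9 x$)
$w{\left(R \right)} = 2 R$
$F{\left(y \right)} = - \frac{2}{191}$ ($F{\left(y \right)} = - \frac{2}{172 + 19} = - \frac{2}{191}$)
$\left(w{\left(-4 \right)} A{\left(-5,-4 \right)} + 33\right) - F{\left(X{\left(-9 \right)} \right)} = \left(2 \left(-4\right) 9 \left(-4\right) + 33\right) - - \frac{2}{191} = \left(\left(-8\right) \left(-36\right) + 33\right) + \frac{2}{191} = \left(288 + 33\right) + \frac{2}{191} = 321 + \frac{2}{191} = \frac{61313}{191}$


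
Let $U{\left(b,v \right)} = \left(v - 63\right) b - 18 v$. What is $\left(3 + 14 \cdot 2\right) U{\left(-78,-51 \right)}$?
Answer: $304110$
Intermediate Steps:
$U{\left(b,v \right)} = - 18 v + b \left(-63 + v\right)$ ($U{\left(b,v \right)} = \left(-63 + v\right) b - 18 v = b \left(-63 + v\right) - 18 v = - 18 v + b \left(-63 + v\right)$)
$\left(3 + 14 \cdot 2\right) U{\left(-78,-51 \right)} = \left(3 + 14 \cdot 2\right) \left(\left(-63\right) \left(-78\right) - -918 - -3978\right) = \left(3 + 28\right) \left(4914 + 918 + 3978\right) = 31 \cdot 9810 = 304110$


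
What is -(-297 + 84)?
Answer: 213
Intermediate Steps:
-(-297 + 84) = -1*(-213) = 213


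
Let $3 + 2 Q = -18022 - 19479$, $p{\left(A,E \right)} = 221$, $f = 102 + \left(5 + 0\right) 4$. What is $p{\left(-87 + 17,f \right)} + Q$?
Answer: $-18531$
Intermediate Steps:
$f = 122$ ($f = 102 + 5 \cdot 4 = 102 + 20 = 122$)
$Q = -18752$ ($Q = - \frac{3}{2} + \frac{-18022 - 19479}{2} = - \frac{3}{2} + \frac{1}{2} \left(-37501\right) = - \frac{3}{2} - \frac{37501}{2} = -18752$)
$p{\left(-87 + 17,f \right)} + Q = 221 - 18752 = -18531$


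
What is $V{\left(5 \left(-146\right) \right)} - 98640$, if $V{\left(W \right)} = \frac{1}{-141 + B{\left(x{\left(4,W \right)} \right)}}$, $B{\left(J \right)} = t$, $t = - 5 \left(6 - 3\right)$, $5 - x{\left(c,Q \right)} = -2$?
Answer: $- \frac{15387841}{156} \approx -98640.0$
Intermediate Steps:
$x{\left(c,Q \right)} = 7$ ($x{\left(c,Q \right)} = 5 - -2 = 5 + 2 = 7$)
$t = -15$ ($t = \left(-5\right) 3 = -15$)
$B{\left(J \right)} = -15$
$V{\left(W \right)} = - \frac{1}{156}$ ($V{\left(W \right)} = \frac{1}{-141 - 15} = \frac{1}{-156} = - \frac{1}{156}$)
$V{\left(5 \left(-146\right) \right)} - 98640 = - \frac{1}{156} - 98640 = - \frac{15387841}{156}$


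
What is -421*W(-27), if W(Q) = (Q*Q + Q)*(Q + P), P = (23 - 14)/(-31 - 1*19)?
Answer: 200820789/25 ≈ 8.0328e+6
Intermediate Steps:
P = -9/50 (P = 9/(-31 - 19) = 9/(-50) = 9*(-1/50) = -9/50 ≈ -0.18000)
W(Q) = (-9/50 + Q)*(Q + Q**2) (W(Q) = (Q*Q + Q)*(Q - 9/50) = (Q**2 + Q)*(-9/50 + Q) = (Q + Q**2)*(-9/50 + Q) = (-9/50 + Q)*(Q + Q**2))
-421*W(-27) = -421*(-27)*(-9 + 41*(-27) + 50*(-27)**2)/50 = -421*(-27)*(-9 - 1107 + 50*729)/50 = -421*(-27)*(-9 - 1107 + 36450)/50 = -421*(-27)*35334/50 = -421*(-477009/25) = 200820789/25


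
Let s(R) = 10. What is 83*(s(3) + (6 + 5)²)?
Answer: 10873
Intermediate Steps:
83*(s(3) + (6 + 5)²) = 83*(10 + (6 + 5)²) = 83*(10 + 11²) = 83*(10 + 121) = 83*131 = 10873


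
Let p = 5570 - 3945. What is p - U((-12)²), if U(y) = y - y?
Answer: 1625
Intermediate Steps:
U(y) = 0
p = 1625
p - U((-12)²) = 1625 - 1*0 = 1625 + 0 = 1625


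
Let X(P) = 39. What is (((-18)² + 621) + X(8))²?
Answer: 968256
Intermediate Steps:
(((-18)² + 621) + X(8))² = (((-18)² + 621) + 39)² = ((324 + 621) + 39)² = (945 + 39)² = 984² = 968256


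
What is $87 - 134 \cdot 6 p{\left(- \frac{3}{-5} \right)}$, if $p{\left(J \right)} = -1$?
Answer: $891$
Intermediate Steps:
$87 - 134 \cdot 6 p{\left(- \frac{3}{-5} \right)} = 87 - 134 \cdot 6 \left(-1\right) = 87 - -804 = 87 + 804 = 891$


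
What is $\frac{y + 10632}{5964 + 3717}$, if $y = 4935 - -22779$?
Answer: $\frac{1826}{461} \approx 3.961$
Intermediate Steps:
$y = 27714$ ($y = 4935 + 22779 = 27714$)
$\frac{y + 10632}{5964 + 3717} = \frac{27714 + 10632}{5964 + 3717} = \frac{38346}{9681} = 38346 \cdot \frac{1}{9681} = \frac{1826}{461}$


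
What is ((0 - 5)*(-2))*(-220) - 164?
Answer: -2364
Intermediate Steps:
((0 - 5)*(-2))*(-220) - 164 = -5*(-2)*(-220) - 164 = 10*(-220) - 164 = -2200 - 164 = -2364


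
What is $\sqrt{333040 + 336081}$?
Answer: $\sqrt{669121} \approx 818.0$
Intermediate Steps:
$\sqrt{333040 + 336081} = \sqrt{669121}$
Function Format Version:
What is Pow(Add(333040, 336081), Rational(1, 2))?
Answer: Pow(669121, Rational(1, 2)) ≈ 818.00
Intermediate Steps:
Pow(Add(333040, 336081), Rational(1, 2)) = Pow(669121, Rational(1, 2))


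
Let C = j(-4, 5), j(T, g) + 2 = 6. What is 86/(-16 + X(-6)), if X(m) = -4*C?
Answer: -43/16 ≈ -2.6875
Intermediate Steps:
j(T, g) = 4 (j(T, g) = -2 + 6 = 4)
C = 4
X(m) = -16 (X(m) = -4*4 = -16)
86/(-16 + X(-6)) = 86/(-16 - 16) = 86/(-32) = -1/32*86 = -43/16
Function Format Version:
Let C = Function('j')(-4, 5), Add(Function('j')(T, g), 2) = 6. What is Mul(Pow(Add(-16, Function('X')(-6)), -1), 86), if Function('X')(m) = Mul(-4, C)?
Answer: Rational(-43, 16) ≈ -2.6875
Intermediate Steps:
Function('j')(T, g) = 4 (Function('j')(T, g) = Add(-2, 6) = 4)
C = 4
Function('X')(m) = -16 (Function('X')(m) = Mul(-4, 4) = -16)
Mul(Pow(Add(-16, Function('X')(-6)), -1), 86) = Mul(Pow(Add(-16, -16), -1), 86) = Mul(Pow(-32, -1), 86) = Mul(Rational(-1, 32), 86) = Rational(-43, 16)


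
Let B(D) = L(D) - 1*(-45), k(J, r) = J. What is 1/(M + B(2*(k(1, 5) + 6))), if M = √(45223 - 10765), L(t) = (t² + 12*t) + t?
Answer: 141/48157 - √34458/144471 ≈ 0.0016430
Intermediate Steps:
L(t) = t² + 13*t
B(D) = 45 + D*(13 + D) (B(D) = D*(13 + D) - 1*(-45) = D*(13 + D) + 45 = 45 + D*(13 + D))
M = √34458 ≈ 185.63
1/(M + B(2*(k(1, 5) + 6))) = 1/(√34458 + (45 + (2*(1 + 6))*(13 + 2*(1 + 6)))) = 1/(√34458 + (45 + (2*7)*(13 + 2*7))) = 1/(√34458 + (45 + 14*(13 + 14))) = 1/(√34458 + (45 + 14*27)) = 1/(√34458 + (45 + 378)) = 1/(√34458 + 423) = 1/(423 + √34458)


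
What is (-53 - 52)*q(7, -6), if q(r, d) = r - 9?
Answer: 210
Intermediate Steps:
q(r, d) = -9 + r
(-53 - 52)*q(7, -6) = (-53 - 52)*(-9 + 7) = -105*(-2) = 210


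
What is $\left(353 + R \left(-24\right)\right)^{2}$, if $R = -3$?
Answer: $180625$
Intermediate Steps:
$\left(353 + R \left(-24\right)\right)^{2} = \left(353 - -72\right)^{2} = \left(353 + 72\right)^{2} = 425^{2} = 180625$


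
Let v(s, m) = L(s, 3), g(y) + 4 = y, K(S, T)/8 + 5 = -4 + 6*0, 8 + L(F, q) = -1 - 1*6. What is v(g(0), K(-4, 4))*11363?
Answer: -170445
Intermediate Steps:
L(F, q) = -15 (L(F, q) = -8 + (-1 - 1*6) = -8 + (-1 - 6) = -8 - 7 = -15)
K(S, T) = -72 (K(S, T) = -40 + 8*(-4 + 6*0) = -40 + 8*(-4 + 0) = -40 + 8*(-4) = -40 - 32 = -72)
g(y) = -4 + y
v(s, m) = -15
v(g(0), K(-4, 4))*11363 = -15*11363 = -170445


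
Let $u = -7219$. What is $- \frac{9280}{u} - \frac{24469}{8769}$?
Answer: $- \frac{95265391}{63303411} \approx -1.5049$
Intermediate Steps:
$- \frac{9280}{u} - \frac{24469}{8769} = - \frac{9280}{-7219} - \frac{24469}{8769} = \left(-9280\right) \left(- \frac{1}{7219}\right) - \frac{24469}{8769} = \frac{9280}{7219} - \frac{24469}{8769} = - \frac{95265391}{63303411}$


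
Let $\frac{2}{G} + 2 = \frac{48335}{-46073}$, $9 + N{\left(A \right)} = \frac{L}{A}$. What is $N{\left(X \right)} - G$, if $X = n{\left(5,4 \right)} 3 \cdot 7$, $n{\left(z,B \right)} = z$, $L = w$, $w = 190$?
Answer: $- \frac{6425855}{983367} \approx -6.5345$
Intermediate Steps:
$L = 190$
$X = 105$ ($X = 5 \cdot 3 \cdot 7 = 15 \cdot 7 = 105$)
$N{\left(A \right)} = -9 + \frac{190}{A}$
$G = - \frac{92146}{140481}$ ($G = \frac{2}{-2 + \frac{48335}{-46073}} = \frac{2}{-2 + 48335 \left(- \frac{1}{46073}\right)} = \frac{2}{-2 - \frac{48335}{46073}} = \frac{2}{- \frac{140481}{46073}} = 2 \left(- \frac{46073}{140481}\right) = - \frac{92146}{140481} \approx -0.65593$)
$N{\left(X \right)} - G = \left(-9 + \frac{190}{105}\right) - - \frac{92146}{140481} = \left(-9 + 190 \cdot \frac{1}{105}\right) + \frac{92146}{140481} = \left(-9 + \frac{38}{21}\right) + \frac{92146}{140481} = - \frac{151}{21} + \frac{92146}{140481} = - \frac{6425855}{983367}$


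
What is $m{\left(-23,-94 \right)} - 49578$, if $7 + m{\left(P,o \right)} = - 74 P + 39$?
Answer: $-47844$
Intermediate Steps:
$m{\left(P,o \right)} = 32 - 74 P$ ($m{\left(P,o \right)} = -7 - \left(-39 + 74 P\right) = 32 - 74 P$)
$m{\left(-23,-94 \right)} - 49578 = \left(32 - -1702\right) - 49578 = \left(32 + 1702\right) - 49578 = 1734 - 49578 = -47844$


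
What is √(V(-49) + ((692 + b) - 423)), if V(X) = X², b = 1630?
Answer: 10*√43 ≈ 65.574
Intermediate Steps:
√(V(-49) + ((692 + b) - 423)) = √((-49)² + ((692 + 1630) - 423)) = √(2401 + (2322 - 423)) = √(2401 + 1899) = √4300 = 10*√43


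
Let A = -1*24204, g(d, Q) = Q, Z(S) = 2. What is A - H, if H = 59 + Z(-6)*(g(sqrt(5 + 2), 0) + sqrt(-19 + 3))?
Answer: -24263 - 8*I ≈ -24263.0 - 8.0*I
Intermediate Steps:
A = -24204
H = 59 + 8*I (H = 59 + 2*(0 + sqrt(-19 + 3)) = 59 + 2*(0 + sqrt(-16)) = 59 + 2*(0 + 4*I) = 59 + 2*(4*I) = 59 + 8*I ≈ 59.0 + 8.0*I)
A - H = -24204 - (59 + 8*I) = -24204 + (-59 - 8*I) = -24263 - 8*I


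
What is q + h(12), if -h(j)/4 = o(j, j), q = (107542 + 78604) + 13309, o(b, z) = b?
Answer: 199407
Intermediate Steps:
q = 199455 (q = 186146 + 13309 = 199455)
h(j) = -4*j
q + h(12) = 199455 - 4*12 = 199455 - 48 = 199407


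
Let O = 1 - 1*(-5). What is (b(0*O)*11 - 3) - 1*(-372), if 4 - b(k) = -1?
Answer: 424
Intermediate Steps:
O = 6 (O = 1 + 5 = 6)
b(k) = 5 (b(k) = 4 - 1*(-1) = 4 + 1 = 5)
(b(0*O)*11 - 3) - 1*(-372) = (5*11 - 3) - 1*(-372) = (55 - 3) + 372 = 52 + 372 = 424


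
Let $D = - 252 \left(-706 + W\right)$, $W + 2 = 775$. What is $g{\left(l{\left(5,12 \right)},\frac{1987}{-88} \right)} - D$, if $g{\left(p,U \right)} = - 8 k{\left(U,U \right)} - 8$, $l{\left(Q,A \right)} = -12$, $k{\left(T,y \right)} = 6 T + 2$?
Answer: $\frac{197382}{11} \approx 17944.0$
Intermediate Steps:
$W = 773$ ($W = -2 + 775 = 773$)
$k{\left(T,y \right)} = 2 + 6 T$
$D = -16884$ ($D = - 252 \left(-706 + 773\right) = \left(-252\right) 67 = -16884$)
$g{\left(p,U \right)} = -24 - 48 U$ ($g{\left(p,U \right)} = - 8 \left(2 + 6 U\right) - 8 = \left(-16 - 48 U\right) - 8 = -24 - 48 U$)
$g{\left(l{\left(5,12 \right)},\frac{1987}{-88} \right)} - D = \left(-24 - 48 \frac{1987}{-88}\right) - -16884 = \left(-24 - 48 \cdot 1987 \left(- \frac{1}{88}\right)\right) + 16884 = \left(-24 - - \frac{11922}{11}\right) + 16884 = \left(-24 + \frac{11922}{11}\right) + 16884 = \frac{11658}{11} + 16884 = \frac{197382}{11}$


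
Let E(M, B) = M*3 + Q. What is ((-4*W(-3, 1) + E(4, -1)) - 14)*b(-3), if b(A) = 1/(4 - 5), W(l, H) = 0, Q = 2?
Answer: 0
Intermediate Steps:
b(A) = -1 (b(A) = 1/(-1) = -1)
E(M, B) = 2 + 3*M (E(M, B) = M*3 + 2 = 3*M + 2 = 2 + 3*M)
((-4*W(-3, 1) + E(4, -1)) - 14)*b(-3) = ((-4*0 + (2 + 3*4)) - 14)*(-1) = ((0 + (2 + 12)) - 14)*(-1) = ((0 + 14) - 14)*(-1) = (14 - 14)*(-1) = 0*(-1) = 0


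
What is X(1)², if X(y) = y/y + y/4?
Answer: 25/16 ≈ 1.5625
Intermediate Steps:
X(y) = 1 + y/4 (X(y) = 1 + y*(¼) = 1 + y/4)
X(1)² = (1 + (¼)*1)² = (1 + ¼)² = (5/4)² = 25/16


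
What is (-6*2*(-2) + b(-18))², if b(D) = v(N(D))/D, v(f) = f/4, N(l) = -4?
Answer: 187489/324 ≈ 578.67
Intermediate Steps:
v(f) = f/4 (v(f) = f*(¼) = f/4)
b(D) = -1/D (b(D) = ((¼)*(-4))/D = -1/D)
(-6*2*(-2) + b(-18))² = (-6*2*(-2) - 1/(-18))² = (-12*(-2) - 1*(-1/18))² = (24 + 1/18)² = (433/18)² = 187489/324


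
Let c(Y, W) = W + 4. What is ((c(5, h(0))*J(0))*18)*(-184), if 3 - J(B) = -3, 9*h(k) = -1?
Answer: -77280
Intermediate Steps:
h(k) = -1/9 (h(k) = (1/9)*(-1) = -1/9)
c(Y, W) = 4 + W
J(B) = 6 (J(B) = 3 - 1*(-3) = 3 + 3 = 6)
((c(5, h(0))*J(0))*18)*(-184) = (((4 - 1/9)*6)*18)*(-184) = (((35/9)*6)*18)*(-184) = ((70/3)*18)*(-184) = 420*(-184) = -77280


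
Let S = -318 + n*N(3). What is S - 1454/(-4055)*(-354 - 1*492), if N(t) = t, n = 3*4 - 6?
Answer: -2446584/4055 ≈ -603.35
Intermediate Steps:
n = 6 (n = 12 - 6 = 6)
S = -300 (S = -318 + 6*3 = -318 + 18 = -300)
S - 1454/(-4055)*(-354 - 1*492) = -300 - 1454/(-4055)*(-354 - 1*492) = -300 - 1454*(-1/4055)*(-354 - 492) = -300 - (-1454)*(-846)/4055 = -300 - 1*1230084/4055 = -300 - 1230084/4055 = -2446584/4055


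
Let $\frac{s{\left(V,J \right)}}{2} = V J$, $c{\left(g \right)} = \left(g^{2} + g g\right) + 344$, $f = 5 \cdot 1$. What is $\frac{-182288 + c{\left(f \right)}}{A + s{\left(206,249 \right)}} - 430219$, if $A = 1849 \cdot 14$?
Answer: $- \frac{27636068850}{64237} \approx -4.3022 \cdot 10^{5}$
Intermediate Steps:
$f = 5$
$c{\left(g \right)} = 344 + 2 g^{2}$ ($c{\left(g \right)} = \left(g^{2} + g^{2}\right) + 344 = 2 g^{2} + 344 = 344 + 2 g^{2}$)
$s{\left(V,J \right)} = 2 J V$ ($s{\left(V,J \right)} = 2 V J = 2 J V$)
$A = 25886$
$\frac{-182288 + c{\left(f \right)}}{A + s{\left(206,249 \right)}} - 430219 = \frac{-182288 + \left(344 + 2 \cdot 5^{2}\right)}{25886 + 2 \cdot 249 \cdot 206} - 430219 = \frac{-182288 + \left(344 + 2 \cdot 25\right)}{25886 + 102588} - 430219 = \frac{-182288 + \left(344 + 50\right)}{128474} - 430219 = \left(-182288 + 394\right) \frac{1}{128474} - 430219 = \left(-181894\right) \frac{1}{128474} - 430219 = - \frac{90947}{64237} - 430219 = - \frac{27636068850}{64237}$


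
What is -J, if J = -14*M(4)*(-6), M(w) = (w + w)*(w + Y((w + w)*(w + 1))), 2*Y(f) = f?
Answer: -16128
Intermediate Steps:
Y(f) = f/2
M(w) = 2*w*(w + w*(1 + w)) (M(w) = (w + w)*(w + ((w + w)*(w + 1))/2) = (2*w)*(w + ((2*w)*(1 + w))/2) = (2*w)*(w + (2*w*(1 + w))/2) = (2*w)*(w + w*(1 + w)) = 2*w*(w + w*(1 + w)))
J = 16128 (J = -28*4²*(2 + 4)*(-6) = -28*16*6*(-6) = -14*192*(-6) = -2688*(-6) = 16128)
-J = -1*16128 = -16128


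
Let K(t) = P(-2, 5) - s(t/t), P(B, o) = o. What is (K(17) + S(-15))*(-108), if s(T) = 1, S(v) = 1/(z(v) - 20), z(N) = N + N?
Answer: -10746/25 ≈ -429.84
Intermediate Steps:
z(N) = 2*N
S(v) = 1/(-20 + 2*v) (S(v) = 1/(2*v - 20) = 1/(-20 + 2*v))
K(t) = 4 (K(t) = 5 - 1*1 = 5 - 1 = 4)
(K(17) + S(-15))*(-108) = (4 + 1/(2*(-10 - 15)))*(-108) = (4 + (½)/(-25))*(-108) = (4 + (½)*(-1/25))*(-108) = (4 - 1/50)*(-108) = (199/50)*(-108) = -10746/25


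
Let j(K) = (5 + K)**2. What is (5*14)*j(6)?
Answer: 8470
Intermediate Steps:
(5*14)*j(6) = (5*14)*(5 + 6)**2 = 70*11**2 = 70*121 = 8470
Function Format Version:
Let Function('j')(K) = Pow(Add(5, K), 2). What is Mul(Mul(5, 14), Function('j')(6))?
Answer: 8470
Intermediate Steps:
Mul(Mul(5, 14), Function('j')(6)) = Mul(Mul(5, 14), Pow(Add(5, 6), 2)) = Mul(70, Pow(11, 2)) = Mul(70, 121) = 8470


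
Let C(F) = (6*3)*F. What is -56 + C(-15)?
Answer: -326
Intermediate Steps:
C(F) = 18*F
-56 + C(-15) = -56 + 18*(-15) = -56 - 270 = -326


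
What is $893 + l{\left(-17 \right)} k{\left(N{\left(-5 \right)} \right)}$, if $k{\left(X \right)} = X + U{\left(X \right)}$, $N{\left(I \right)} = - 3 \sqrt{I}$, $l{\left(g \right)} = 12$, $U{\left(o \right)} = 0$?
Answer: $893 - 36 i \sqrt{5} \approx 893.0 - 80.498 i$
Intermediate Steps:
$k{\left(X \right)} = X$ ($k{\left(X \right)} = X + 0 = X$)
$893 + l{\left(-17 \right)} k{\left(N{\left(-5 \right)} \right)} = 893 + 12 \left(- 3 \sqrt{-5}\right) = 893 + 12 \left(- 3 i \sqrt{5}\right) = 893 - 36 i \sqrt{5}$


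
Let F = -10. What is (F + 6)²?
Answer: 16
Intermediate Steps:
(F + 6)² = (-10 + 6)² = (-4)² = 16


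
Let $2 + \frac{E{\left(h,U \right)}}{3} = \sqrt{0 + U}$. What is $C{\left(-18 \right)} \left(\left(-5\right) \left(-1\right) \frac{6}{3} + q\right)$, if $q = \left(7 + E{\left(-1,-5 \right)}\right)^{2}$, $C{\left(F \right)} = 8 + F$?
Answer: $340 - 60 i \sqrt{5} \approx 340.0 - 134.16 i$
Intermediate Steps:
$E{\left(h,U \right)} = -6 + 3 \sqrt{U}$ ($E{\left(h,U \right)} = -6 + 3 \sqrt{0 + U} = -6 + 3 \sqrt{U}$)
$q = \left(1 + 3 i \sqrt{5}\right)^{2}$ ($q = \left(7 - \left(6 - 3 \sqrt{-5}\right)\right)^{2} = \left(7 - \left(6 - 3 i \sqrt{5}\right)\right)^{2} = \left(1 + 3 i \sqrt{5}\right)^{2} \approx -44.0 + 13.416 i$)
$C{\left(-18 \right)} \left(\left(-5\right) \left(-1\right) \frac{6}{3} + q\right) = \left(8 - 18\right) \left(\left(-5\right) \left(-1\right) \frac{6}{3} - \left(44 - 6 i \sqrt{5}\right)\right) = - 10 \left(5 \cdot 6 \cdot \frac{1}{3} - \left(44 - 6 i \sqrt{5}\right)\right) = - 10 \left(5 \cdot 2 - \left(44 - 6 i \sqrt{5}\right)\right) = - 10 \left(10 - \left(44 - 6 i \sqrt{5}\right)\right) = - 10 \left(-34 + 6 i \sqrt{5}\right) = 340 - 60 i \sqrt{5}$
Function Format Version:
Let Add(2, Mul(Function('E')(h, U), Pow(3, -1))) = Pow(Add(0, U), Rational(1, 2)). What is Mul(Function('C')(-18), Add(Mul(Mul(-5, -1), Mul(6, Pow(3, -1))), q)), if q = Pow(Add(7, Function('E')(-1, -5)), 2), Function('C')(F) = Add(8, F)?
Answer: Add(340, Mul(-60, I, Pow(5, Rational(1, 2)))) ≈ Add(340.00, Mul(-134.16, I))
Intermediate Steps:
Function('E')(h, U) = Add(-6, Mul(3, Pow(U, Rational(1, 2)))) (Function('E')(h, U) = Add(-6, Mul(3, Pow(Add(0, U), Rational(1, 2)))) = Add(-6, Mul(3, Pow(U, Rational(1, 2)))))
q = Pow(Add(1, Mul(3, I, Pow(5, Rational(1, 2)))), 2) (q = Pow(Add(7, Add(-6, Mul(3, Pow(-5, Rational(1, 2))))), 2) = Pow(Add(7, Add(-6, Mul(3, Mul(I, Pow(5, Rational(1, 2)))))), 2) = Pow(Add(7, Add(-6, Mul(3, I, Pow(5, Rational(1, 2))))), 2) = Pow(Add(1, Mul(3, I, Pow(5, Rational(1, 2)))), 2) ≈ Add(-44.000, Mul(13.416, I)))
Mul(Function('C')(-18), Add(Mul(Mul(-5, -1), Mul(6, Pow(3, -1))), q)) = Mul(Add(8, -18), Add(Mul(Mul(-5, -1), Mul(6, Pow(3, -1))), Add(-44, Mul(6, I, Pow(5, Rational(1, 2)))))) = Mul(-10, Add(Mul(5, Mul(6, Rational(1, 3))), Add(-44, Mul(6, I, Pow(5, Rational(1, 2)))))) = Mul(-10, Add(Mul(5, 2), Add(-44, Mul(6, I, Pow(5, Rational(1, 2)))))) = Mul(-10, Add(10, Add(-44, Mul(6, I, Pow(5, Rational(1, 2)))))) = Mul(-10, Add(-34, Mul(6, I, Pow(5, Rational(1, 2))))) = Add(340, Mul(-60, I, Pow(5, Rational(1, 2))))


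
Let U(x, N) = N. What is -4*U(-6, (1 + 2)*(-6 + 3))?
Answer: 36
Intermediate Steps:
-4*U(-6, (1 + 2)*(-6 + 3)) = -4*(1 + 2)*(-6 + 3) = -12*(-3) = -4*(-9) = 36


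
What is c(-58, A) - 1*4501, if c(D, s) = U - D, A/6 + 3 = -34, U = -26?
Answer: -4469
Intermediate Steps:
A = -222 (A = -18 + 6*(-34) = -18 - 204 = -222)
c(D, s) = -26 - D
c(-58, A) - 1*4501 = (-26 - 1*(-58)) - 1*4501 = (-26 + 58) - 4501 = 32 - 4501 = -4469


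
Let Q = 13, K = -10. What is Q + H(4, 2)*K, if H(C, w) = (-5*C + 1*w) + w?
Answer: 173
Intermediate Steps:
H(C, w) = -5*C + 2*w (H(C, w) = (-5*C + w) + w = (w - 5*C) + w = -5*C + 2*w)
Q + H(4, 2)*K = 13 + (-5*4 + 2*2)*(-10) = 13 + (-20 + 4)*(-10) = 13 - 16*(-10) = 13 + 160 = 173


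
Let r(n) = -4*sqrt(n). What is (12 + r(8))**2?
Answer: 272 - 192*sqrt(2) ≈ 0.47100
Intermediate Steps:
(12 + r(8))**2 = (12 - 8*sqrt(2))**2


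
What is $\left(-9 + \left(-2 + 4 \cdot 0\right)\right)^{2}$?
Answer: $121$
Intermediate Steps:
$\left(-9 + \left(-2 + 4 \cdot 0\right)\right)^{2} = \left(-9 + \left(-2 + 0\right)\right)^{2} = \left(-9 - 2\right)^{2} = \left(-11\right)^{2} = 121$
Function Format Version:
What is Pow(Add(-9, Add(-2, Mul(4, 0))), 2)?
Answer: 121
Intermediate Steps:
Pow(Add(-9, Add(-2, Mul(4, 0))), 2) = Pow(Add(-9, Add(-2, 0)), 2) = Pow(Add(-9, -2), 2) = Pow(-11, 2) = 121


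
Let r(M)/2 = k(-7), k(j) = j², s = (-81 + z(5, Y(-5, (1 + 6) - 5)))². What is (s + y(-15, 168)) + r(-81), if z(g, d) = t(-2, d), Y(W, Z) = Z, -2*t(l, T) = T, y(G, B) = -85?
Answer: 6737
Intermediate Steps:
t(l, T) = -T/2
z(g, d) = -d/2
s = 6724 (s = (-81 - ((1 + 6) - 5)/2)² = (-81 - (7 - 5)/2)² = (-81 - ½*2)² = (-81 - 1)² = (-82)² = 6724)
r(M) = 98 (r(M) = 2*(-7)² = 2*49 = 98)
(s + y(-15, 168)) + r(-81) = (6724 - 85) + 98 = 6639 + 98 = 6737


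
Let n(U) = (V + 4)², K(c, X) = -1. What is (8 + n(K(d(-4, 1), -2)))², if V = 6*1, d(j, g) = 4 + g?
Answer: 11664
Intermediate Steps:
V = 6
n(U) = 100 (n(U) = (6 + 4)² = 10² = 100)
(8 + n(K(d(-4, 1), -2)))² = (8 + 100)² = 108² = 11664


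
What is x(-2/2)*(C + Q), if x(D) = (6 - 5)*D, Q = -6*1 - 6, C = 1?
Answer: 11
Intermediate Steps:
Q = -12 (Q = -6 - 6 = -12)
x(D) = D (x(D) = 1*D = D)
x(-2/2)*(C + Q) = (-2/2)*(1 - 12) = -2*1/2*(-11) = -1*(-11) = 11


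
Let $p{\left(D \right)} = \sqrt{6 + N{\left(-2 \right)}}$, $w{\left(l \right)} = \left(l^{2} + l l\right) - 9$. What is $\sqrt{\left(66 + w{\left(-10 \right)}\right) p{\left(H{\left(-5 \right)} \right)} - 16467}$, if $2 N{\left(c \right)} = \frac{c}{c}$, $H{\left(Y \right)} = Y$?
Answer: $\frac{\sqrt{-65868 + 514 \sqrt{26}}}{2} \approx 125.74 i$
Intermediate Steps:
$N{\left(c \right)} = \frac{1}{2}$ ($N{\left(c \right)} = \frac{c \frac{1}{c}}{2} = \frac{1}{2} \cdot 1 = \frac{1}{2}$)
$w{\left(l \right)} = -9 + 2 l^{2}$ ($w{\left(l \right)} = \left(l^{2} + l^{2}\right) - 9 = 2 l^{2} - 9 = -9 + 2 l^{2}$)
$p{\left(D \right)} = \frac{\sqrt{26}}{2}$ ($p{\left(D \right)} = \sqrt{6 + \frac{1}{2}} = \sqrt{\frac{13}{2}} = \frac{\sqrt{26}}{2}$)
$\sqrt{\left(66 + w{\left(-10 \right)}\right) p{\left(H{\left(-5 \right)} \right)} - 16467} = \sqrt{\left(66 - \left(9 - 2 \left(-10\right)^{2}\right)\right) \frac{\sqrt{26}}{2} - 16467} = \sqrt{\left(66 + \left(-9 + 2 \cdot 100\right)\right) \frac{\sqrt{26}}{2} - 16467} = \sqrt{\left(66 + \left(-9 + 200\right)\right) \frac{\sqrt{26}}{2} - 16467} = \sqrt{\left(66 + 191\right) \frac{\sqrt{26}}{2} - 16467} = \sqrt{257 \frac{\sqrt{26}}{2} - 16467} = \sqrt{\frac{257 \sqrt{26}}{2} - 16467} = \sqrt{-16467 + \frac{257 \sqrt{26}}{2}}$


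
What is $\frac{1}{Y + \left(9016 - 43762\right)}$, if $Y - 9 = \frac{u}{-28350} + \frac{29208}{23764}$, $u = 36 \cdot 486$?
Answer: $- \frac{1039675}{36114554253} \approx -2.8788 \cdot 10^{-5}$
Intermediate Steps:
$u = 17496$
$Y = \frac{9993297}{1039675}$ ($Y = 9 + \left(\frac{17496}{-28350} + \frac{29208}{23764}\right) = 9 + \left(17496 \left(- \frac{1}{28350}\right) + 29208 \cdot \frac{1}{23764}\right) = 9 + \left(- \frac{108}{175} + \frac{7302}{5941}\right) = 9 + \frac{636222}{1039675} = \frac{9993297}{1039675} \approx 9.6119$)
$\frac{1}{Y + \left(9016 - 43762\right)} = \frac{1}{\frac{9993297}{1039675} + \left(9016 - 43762\right)} = \frac{1}{\frac{9993297}{1039675} - 34746} = \frac{1}{- \frac{36114554253}{1039675}} = - \frac{1039675}{36114554253}$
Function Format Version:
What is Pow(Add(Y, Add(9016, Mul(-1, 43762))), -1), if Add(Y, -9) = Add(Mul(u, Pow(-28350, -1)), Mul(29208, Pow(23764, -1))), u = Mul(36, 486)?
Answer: Rational(-1039675, 36114554253) ≈ -2.8788e-5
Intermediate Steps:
u = 17496
Y = Rational(9993297, 1039675) (Y = Add(9, Add(Mul(17496, Pow(-28350, -1)), Mul(29208, Pow(23764, -1)))) = Add(9, Add(Mul(17496, Rational(-1, 28350)), Mul(29208, Rational(1, 23764)))) = Add(9, Add(Rational(-108, 175), Rational(7302, 5941))) = Add(9, Rational(636222, 1039675)) = Rational(9993297, 1039675) ≈ 9.6119)
Pow(Add(Y, Add(9016, Mul(-1, 43762))), -1) = Pow(Add(Rational(9993297, 1039675), Add(9016, Mul(-1, 43762))), -1) = Pow(Add(Rational(9993297, 1039675), Add(9016, -43762)), -1) = Pow(Add(Rational(9993297, 1039675), -34746), -1) = Pow(Rational(-36114554253, 1039675), -1) = Rational(-1039675, 36114554253)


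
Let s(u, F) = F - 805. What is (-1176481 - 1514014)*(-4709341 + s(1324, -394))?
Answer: 12673684317300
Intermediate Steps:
s(u, F) = -805 + F
(-1176481 - 1514014)*(-4709341 + s(1324, -394)) = (-1176481 - 1514014)*(-4709341 + (-805 - 394)) = -2690495*(-4709341 - 1199) = -2690495*(-4710540) = 12673684317300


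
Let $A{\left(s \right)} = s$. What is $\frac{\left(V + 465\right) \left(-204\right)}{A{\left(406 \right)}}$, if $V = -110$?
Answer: $- \frac{36210}{203} \approx -178.37$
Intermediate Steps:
$\frac{\left(V + 465\right) \left(-204\right)}{A{\left(406 \right)}} = \frac{\left(-110 + 465\right) \left(-204\right)}{406} = 355 \left(-204\right) \frac{1}{406} = \left(-72420\right) \frac{1}{406} = - \frac{36210}{203}$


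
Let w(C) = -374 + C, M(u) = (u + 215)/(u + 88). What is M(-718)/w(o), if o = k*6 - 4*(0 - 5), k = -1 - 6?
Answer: -503/249480 ≈ -0.0020162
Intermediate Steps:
M(u) = (215 + u)/(88 + u)
k = -7
o = -22 (o = -7*6 - 4*(0 - 5) = -42 - 4*(-5) = -42 + 20 = -22)
M(-718)/w(o) = ((215 - 718)/(88 - 718))/(-374 - 22) = (-503/(-630))/(-396) = -1/630*(-503)*(-1/396) = (503/630)*(-1/396) = -503/249480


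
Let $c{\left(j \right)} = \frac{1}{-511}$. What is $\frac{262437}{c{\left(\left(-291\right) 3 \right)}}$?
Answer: $-134105307$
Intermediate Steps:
$c{\left(j \right)} = - \frac{1}{511}$
$\frac{262437}{c{\left(\left(-291\right) 3 \right)}} = \frac{262437}{- \frac{1}{511}} = 262437 \left(-511\right) = -134105307$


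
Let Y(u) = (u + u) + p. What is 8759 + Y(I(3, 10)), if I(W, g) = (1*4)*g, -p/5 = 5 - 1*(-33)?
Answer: 8649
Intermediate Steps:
p = -190 (p = -5*(5 - 1*(-33)) = -5*(5 + 33) = -5*38 = -190)
I(W, g) = 4*g
Y(u) = -190 + 2*u (Y(u) = (u + u) - 190 = 2*u - 190 = -190 + 2*u)
8759 + Y(I(3, 10)) = 8759 + (-190 + 2*(4*10)) = 8759 + (-190 + 2*40) = 8759 + (-190 + 80) = 8759 - 110 = 8649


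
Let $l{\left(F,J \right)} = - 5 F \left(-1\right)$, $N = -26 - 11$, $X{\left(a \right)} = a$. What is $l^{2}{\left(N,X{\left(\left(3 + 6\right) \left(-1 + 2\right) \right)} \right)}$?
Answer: $34225$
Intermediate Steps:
$N = -37$
$l{\left(F,J \right)} = 5 F$
$l^{2}{\left(N,X{\left(\left(3 + 6\right) \left(-1 + 2\right) \right)} \right)} = \left(5 \left(-37\right)\right)^{2} = \left(-185\right)^{2} = 34225$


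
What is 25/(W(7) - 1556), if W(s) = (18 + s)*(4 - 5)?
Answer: -25/1581 ≈ -0.015813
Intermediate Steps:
W(s) = -18 - s (W(s) = (18 + s)*(-1) = -18 - s)
25/(W(7) - 1556) = 25/((-18 - 1*7) - 1556) = 25/((-18 - 7) - 1556) = 25/(-25 - 1556) = 25/(-1581) = -1/1581*25 = -25/1581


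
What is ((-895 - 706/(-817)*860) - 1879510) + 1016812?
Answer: -16394147/19 ≈ -8.6285e+5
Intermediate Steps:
((-895 - 706/(-817)*860) - 1879510) + 1016812 = ((-895 - 706*(-1/817)*860) - 1879510) + 1016812 = ((-895 + (706/817)*860) - 1879510) + 1016812 = ((-895 + 14120/19) - 1879510) + 1016812 = (-2885/19 - 1879510) + 1016812 = -35713575/19 + 1016812 = -16394147/19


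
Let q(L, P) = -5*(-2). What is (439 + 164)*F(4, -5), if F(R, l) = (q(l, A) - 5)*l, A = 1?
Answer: -15075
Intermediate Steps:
q(L, P) = 10
F(R, l) = 5*l (F(R, l) = (10 - 5)*l = 5*l)
(439 + 164)*F(4, -5) = (439 + 164)*(5*(-5)) = 603*(-25) = -15075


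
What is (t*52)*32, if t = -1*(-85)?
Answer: 141440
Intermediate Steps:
t = 85
(t*52)*32 = (85*52)*32 = 4420*32 = 141440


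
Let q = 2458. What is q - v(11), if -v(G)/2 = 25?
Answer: 2508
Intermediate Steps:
v(G) = -50 (v(G) = -2*25 = -50)
q - v(11) = 2458 - 1*(-50) = 2458 + 50 = 2508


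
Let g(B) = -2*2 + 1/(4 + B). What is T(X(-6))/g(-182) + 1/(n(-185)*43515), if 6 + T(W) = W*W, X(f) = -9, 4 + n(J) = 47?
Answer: -24979785037/1334126385 ≈ -18.724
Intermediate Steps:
n(J) = 43 (n(J) = -4 + 47 = 43)
T(W) = -6 + W² (T(W) = -6 + W*W = -6 + W²)
g(B) = -4 + 1/(4 + B)
T(X(-6))/g(-182) + 1/(n(-185)*43515) = (-6 + (-9)²)/(((-15 - 4*(-182))/(4 - 182))) + 1/(43*43515) = (-6 + 81)/(((-15 + 728)/(-178))) + (1/43)*(1/43515) = 75/((-1/178*713)) + 1/1871145 = 75/(-713/178) + 1/1871145 = 75*(-178/713) + 1/1871145 = -13350/713 + 1/1871145 = -24979785037/1334126385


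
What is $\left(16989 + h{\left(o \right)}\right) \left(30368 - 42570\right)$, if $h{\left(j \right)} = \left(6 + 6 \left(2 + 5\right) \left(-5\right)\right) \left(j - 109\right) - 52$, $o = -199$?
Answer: $-973341338$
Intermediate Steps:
$h{\left(j \right)} = 22184 - 204 j$ ($h{\left(j \right)} = \left(6 + 6 \cdot 7 \left(-5\right)\right) \left(-109 + j\right) - 52 = \left(6 + 6 \left(-35\right)\right) \left(-109 + j\right) - 52 = \left(6 - 210\right) \left(-109 + j\right) - 52 = - 204 \left(-109 + j\right) - 52 = \left(22236 - 204 j\right) - 52 = 22184 - 204 j$)
$\left(16989 + h{\left(o \right)}\right) \left(30368 - 42570\right) = \left(16989 + \left(22184 - -40596\right)\right) \left(30368 - 42570\right) = \left(16989 + \left(22184 + 40596\right)\right) \left(-12202\right) = \left(16989 + 62780\right) \left(-12202\right) = 79769 \left(-12202\right) = -973341338$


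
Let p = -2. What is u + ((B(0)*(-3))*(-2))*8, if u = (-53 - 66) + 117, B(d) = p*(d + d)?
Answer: -2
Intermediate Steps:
B(d) = -4*d (B(d) = -2*(d + d) = -4*d)
u = -2 (u = -119 + 117 = -2)
u + ((B(0)*(-3))*(-2))*8 = -2 + ((-4*0*(-3))*(-2))*8 = -2 + ((0*(-3))*(-2))*8 = -2 + (0*(-2))*8 = -2 + 0*8 = -2 + 0 = -2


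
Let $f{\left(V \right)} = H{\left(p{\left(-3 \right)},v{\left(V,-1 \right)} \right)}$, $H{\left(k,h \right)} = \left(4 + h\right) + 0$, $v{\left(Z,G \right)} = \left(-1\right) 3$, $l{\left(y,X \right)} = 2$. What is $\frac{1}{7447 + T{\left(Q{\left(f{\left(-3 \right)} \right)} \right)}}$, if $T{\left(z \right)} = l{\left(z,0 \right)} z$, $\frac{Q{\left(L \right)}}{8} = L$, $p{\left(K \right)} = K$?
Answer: $\frac{1}{7463} \approx 0.00013399$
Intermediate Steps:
$v{\left(Z,G \right)} = -3$
$H{\left(k,h \right)} = 4 + h$
$f{\left(V \right)} = 1$ ($f{\left(V \right)} = 4 - 3 = 1$)
$Q{\left(L \right)} = 8 L$
$T{\left(z \right)} = 2 z$
$\frac{1}{7447 + T{\left(Q{\left(f{\left(-3 \right)} \right)} \right)}} = \frac{1}{7447 + 2 \cdot 8 \cdot 1} = \frac{1}{7447 + 2 \cdot 8} = \frac{1}{7447 + 16} = \frac{1}{7463}$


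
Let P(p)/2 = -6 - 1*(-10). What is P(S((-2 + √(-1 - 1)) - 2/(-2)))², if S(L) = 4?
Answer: 64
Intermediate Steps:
P(p) = 8 (P(p) = 2*(-6 - 1*(-10)) = 2*(-6 + 10) = 2*4 = 8)
P(S((-2 + √(-1 - 1)) - 2/(-2)))² = 8² = 64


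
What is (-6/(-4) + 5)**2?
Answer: 169/4 ≈ 42.250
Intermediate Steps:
(-6/(-4) + 5)**2 = (-6*(-1/4) + 5)**2 = (3/2 + 5)**2 = (13/2)**2 = 169/4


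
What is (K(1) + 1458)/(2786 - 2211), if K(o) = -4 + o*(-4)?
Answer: 58/23 ≈ 2.5217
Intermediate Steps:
K(o) = -4 - 4*o
(K(1) + 1458)/(2786 - 2211) = ((-4 - 4*1) + 1458)/(2786 - 2211) = ((-4 - 4) + 1458)/575 = (-8 + 1458)*(1/575) = 1450*(1/575) = 58/23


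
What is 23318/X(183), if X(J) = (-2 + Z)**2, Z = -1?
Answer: 23318/9 ≈ 2590.9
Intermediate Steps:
X(J) = 9 (X(J) = (-2 - 1)**2 = (-3)**2 = 9)
23318/X(183) = 23318/9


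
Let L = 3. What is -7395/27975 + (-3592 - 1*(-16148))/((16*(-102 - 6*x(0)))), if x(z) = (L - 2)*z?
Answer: -6055379/760920 ≈ -7.9580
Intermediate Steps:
x(z) = z (x(z) = (3 - 2)*z = 1*z = z)
-7395/27975 + (-3592 - 1*(-16148))/((16*(-102 - 6*x(0)))) = -7395/27975 + (-3592 - 1*(-16148))/((16*(-102 - 6*0))) = -7395*1/27975 + (-3592 + 16148)/((16*(-102 + 0))) = -493/1865 + 12556/((16*(-102))) = -493/1865 + 12556/(-1632) = -493/1865 + 12556*(-1/1632) = -493/1865 - 3139/408 = -6055379/760920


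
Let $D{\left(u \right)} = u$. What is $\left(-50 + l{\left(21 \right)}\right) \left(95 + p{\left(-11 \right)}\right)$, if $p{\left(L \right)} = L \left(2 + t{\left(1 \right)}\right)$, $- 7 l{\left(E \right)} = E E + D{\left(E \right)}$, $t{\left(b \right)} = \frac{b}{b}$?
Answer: $-7192$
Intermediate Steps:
$t{\left(b \right)} = 1$
$l{\left(E \right)} = - \frac{E}{7} - \frac{E^{2}}{7}$ ($l{\left(E \right)} = - \frac{E E + E}{7} = - \frac{E^{2} + E}{7} = - \frac{E + E^{2}}{7} = - \frac{E}{7} - \frac{E^{2}}{7}$)
$p{\left(L \right)} = 3 L$ ($p{\left(L \right)} = L \left(2 + 1\right) = L 3 = 3 L$)
$\left(-50 + l{\left(21 \right)}\right) \left(95 + p{\left(-11 \right)}\right) = \left(-50 + \frac{1}{7} \cdot 21 \left(-1 - 21\right)\right) \left(95 + 3 \left(-11\right)\right) = \left(-50 + \frac{1}{7} \cdot 21 \left(-1 - 21\right)\right) \left(95 - 33\right) = \left(-50 + \frac{1}{7} \cdot 21 \left(-22\right)\right) 62 = \left(-50 - 66\right) 62 = \left(-116\right) 62 = -7192$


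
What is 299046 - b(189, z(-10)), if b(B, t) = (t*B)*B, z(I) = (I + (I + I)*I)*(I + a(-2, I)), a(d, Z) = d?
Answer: 81742926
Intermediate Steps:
z(I) = (-2 + I)*(I + 2*I²) (z(I) = (I + (I + I)*I)*(I - 2) = (I + (2*I)*I)*(-2 + I) = (I + 2*I²)*(-2 + I) = (-2 + I)*(I + 2*I²))
b(B, t) = t*B² (b(B, t) = (B*t)*B = t*B²)
299046 - b(189, z(-10)) = 299046 - (-10*(-2 - 3*(-10) + 2*(-10)²))*189² = 299046 - (-10*(-2 + 30 + 2*100))*35721 = 299046 - (-10*(-2 + 30 + 200))*35721 = 299046 - (-10*228)*35721 = 299046 - (-2280)*35721 = 299046 - 1*(-81443880) = 299046 + 81443880 = 81742926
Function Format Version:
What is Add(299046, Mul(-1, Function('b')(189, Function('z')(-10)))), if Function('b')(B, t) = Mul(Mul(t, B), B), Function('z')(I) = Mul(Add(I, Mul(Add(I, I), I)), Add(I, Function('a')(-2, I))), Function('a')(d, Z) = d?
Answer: 81742926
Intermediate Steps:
Function('z')(I) = Mul(Add(-2, I), Add(I, Mul(2, Pow(I, 2)))) (Function('z')(I) = Mul(Add(I, Mul(Add(I, I), I)), Add(I, -2)) = Mul(Add(I, Mul(Mul(2, I), I)), Add(-2, I)) = Mul(Add(I, Mul(2, Pow(I, 2))), Add(-2, I)) = Mul(Add(-2, I), Add(I, Mul(2, Pow(I, 2)))))
Function('b')(B, t) = Mul(t, Pow(B, 2)) (Function('b')(B, t) = Mul(Mul(B, t), B) = Mul(t, Pow(B, 2)))
Add(299046, Mul(-1, Function('b')(189, Function('z')(-10)))) = Add(299046, Mul(-1, Mul(Mul(-10, Add(-2, Mul(-3, -10), Mul(2, Pow(-10, 2)))), Pow(189, 2)))) = Add(299046, Mul(-1, Mul(Mul(-10, Add(-2, 30, Mul(2, 100))), 35721))) = Add(299046, Mul(-1, Mul(Mul(-10, Add(-2, 30, 200)), 35721))) = Add(299046, Mul(-1, Mul(Mul(-10, 228), 35721))) = Add(299046, Mul(-1, Mul(-2280, 35721))) = Add(299046, Mul(-1, -81443880)) = Add(299046, 81443880) = 81742926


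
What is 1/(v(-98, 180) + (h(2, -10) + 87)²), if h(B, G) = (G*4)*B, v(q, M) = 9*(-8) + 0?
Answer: -1/23 ≈ -0.043478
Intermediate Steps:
v(q, M) = -72 (v(q, M) = -72 + 0 = -72)
h(B, G) = 4*B*G (h(B, G) = (4*G)*B = 4*B*G)
1/(v(-98, 180) + (h(2, -10) + 87)²) = 1/(-72 + (4*2*(-10) + 87)²) = 1/(-72 + (-80 + 87)²) = 1/(-72 + 7²) = 1/(-72 + 49) = 1/(-23) = -1/23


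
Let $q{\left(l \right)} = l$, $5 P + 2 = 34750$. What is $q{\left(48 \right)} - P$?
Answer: $- \frac{34508}{5} \approx -6901.6$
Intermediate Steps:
$P = \frac{34748}{5}$ ($P = - \frac{2}{5} + \frac{1}{5} \cdot 34750 = - \frac{2}{5} + 6950 = \frac{34748}{5} \approx 6949.6$)
$q{\left(48 \right)} - P = 48 - \frac{34748}{5} = - \frac{34508}{5}$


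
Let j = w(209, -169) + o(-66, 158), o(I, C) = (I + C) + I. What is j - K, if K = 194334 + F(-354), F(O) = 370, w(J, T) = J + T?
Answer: -194638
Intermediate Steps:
o(I, C) = C + 2*I (o(I, C) = (C + I) + I = C + 2*I)
j = 66 (j = (209 - 169) + (158 + 2*(-66)) = 40 + (158 - 132) = 40 + 26 = 66)
K = 194704 (K = 194334 + 370 = 194704)
j - K = 66 - 1*194704 = 66 - 194704 = -194638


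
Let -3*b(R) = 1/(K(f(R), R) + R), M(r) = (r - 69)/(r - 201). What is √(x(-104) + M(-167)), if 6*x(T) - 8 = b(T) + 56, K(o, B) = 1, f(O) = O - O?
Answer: √2284746515/14214 ≈ 3.3628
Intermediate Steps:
f(O) = 0
M(r) = (-69 + r)/(-201 + r)
b(R) = -1/(3*(1 + R))
x(T) = 32/3 - 1/(6*(3 + 3*T)) (x(T) = 4/3 + (-1/(3 + 3*T) + 56)/6 = 4/3 + (56 - 1/(3 + 3*T))/6 = 4/3 + (28/3 - 1/(6*(3 + 3*T))) = 32/3 - 1/(6*(3 + 3*T)))
√(x(-104) + M(-167)) = √((191 + 192*(-104))/(18*(1 - 104)) + (-69 - 167)/(-201 - 167)) = √((1/18)*(191 - 19968)/(-103) - 236/(-368)) = √((1/18)*(-1/103)*(-19777) - 1/368*(-236)) = √(19777/1854 + 59/92) = √(964435/85284) = √2284746515/14214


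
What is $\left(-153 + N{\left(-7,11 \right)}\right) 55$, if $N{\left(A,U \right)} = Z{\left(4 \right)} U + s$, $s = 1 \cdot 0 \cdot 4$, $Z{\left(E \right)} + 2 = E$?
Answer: $-7205$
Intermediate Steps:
$Z{\left(E \right)} = -2 + E$
$s = 0$ ($s = 0 \cdot 4 = 0$)
$N{\left(A,U \right)} = 2 U$ ($N{\left(A,U \right)} = \left(-2 + 4\right) U + 0 = 2 U + 0 = 2 U$)
$\left(-153 + N{\left(-7,11 \right)}\right) 55 = \left(-153 + 2 \cdot 11\right) 55 = \left(-153 + 22\right) 55 = \left(-131\right) 55 = -7205$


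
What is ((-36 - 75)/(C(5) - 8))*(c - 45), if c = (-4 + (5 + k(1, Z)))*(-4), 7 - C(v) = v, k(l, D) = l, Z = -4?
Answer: -1961/2 ≈ -980.50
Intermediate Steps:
C(v) = 7 - v
c = -8 (c = (-4 + (5 + 1))*(-4) = (-4 + 6)*(-4) = 2*(-4) = -8)
((-36 - 75)/(C(5) - 8))*(c - 45) = ((-36 - 75)/((7 - 1*5) - 8))*(-8 - 45) = -111/((7 - 5) - 8)*(-53) = -111/(2 - 8)*(-53) = -111/(-6)*(-53) = -111*(-⅙)*(-53) = (37/2)*(-53) = -1961/2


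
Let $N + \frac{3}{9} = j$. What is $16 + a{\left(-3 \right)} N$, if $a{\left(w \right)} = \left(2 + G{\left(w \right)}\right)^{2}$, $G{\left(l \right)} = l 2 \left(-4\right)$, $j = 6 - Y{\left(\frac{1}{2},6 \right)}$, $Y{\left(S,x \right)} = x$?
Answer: $- \frac{628}{3} \approx -209.33$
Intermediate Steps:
$j = 0$ ($j = 6 - 6 = 0$)
$G{\left(l \right)} = - 8 l$ ($G{\left(l \right)} = 2 l \left(-4\right) = - 8 l$)
$N = - \frac{1}{3}$ ($N = - \frac{1}{3} + 0 = - \frac{1}{3} \approx -0.33333$)
$a{\left(w \right)} = \left(2 - 8 w\right)^{2}$
$16 + a{\left(-3 \right)} N = 16 + 4 \left(-1 + 4 \left(-3\right)\right)^{2} \left(- \frac{1}{3}\right) = 16 + 4 \left(-1 - 12\right)^{2} \left(- \frac{1}{3}\right) = 16 + 4 \left(-13\right)^{2} \left(- \frac{1}{3}\right) = 16 + 4 \cdot 169 \left(- \frac{1}{3}\right) = 16 + 676 \left(- \frac{1}{3}\right) = 16 - \frac{676}{3} = - \frac{628}{3}$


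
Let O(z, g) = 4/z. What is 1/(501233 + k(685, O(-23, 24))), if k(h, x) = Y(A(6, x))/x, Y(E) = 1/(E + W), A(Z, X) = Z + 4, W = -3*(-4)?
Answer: 88/44108481 ≈ 1.9951e-6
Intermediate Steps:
W = 12
A(Z, X) = 4 + Z
Y(E) = 1/(12 + E) (Y(E) = 1/(E + 12) = 1/(12 + E))
k(h, x) = 1/(22*x) (k(h, x) = 1/((12 + (4 + 6))*x) = 1/((12 + 10)*x) = 1/(22*x))
1/(501233 + k(685, O(-23, 24))) = 1/(501233 + 1/(22*((4/(-23))))) = 1/(501233 + 1/(22*((4*(-1/23))))) = 1/(501233 + 1/(22*(-4/23))) = 1/(501233 + (1/22)*(-23/4)) = 1/(501233 - 23/88) = 1/(44108481/88) = 88/44108481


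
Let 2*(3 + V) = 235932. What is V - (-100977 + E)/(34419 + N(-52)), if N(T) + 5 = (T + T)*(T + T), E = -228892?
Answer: 5335796359/45230 ≈ 1.1797e+5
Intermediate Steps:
N(T) = -5 + 4*T**2 (N(T) = -5 + (T + T)*(T + T) = -5 + (2*T)*(2*T) = -5 + 4*T**2)
V = 117963 (V = -3 + (1/2)*235932 = -3 + 117966 = 117963)
V - (-100977 + E)/(34419 + N(-52)) = 117963 - (-100977 - 228892)/(34419 + (-5 + 4*(-52)**2)) = 117963 - (-329869)/(34419 + (-5 + 4*2704)) = 117963 - (-329869)/(34419 + (-5 + 10816)) = 117963 - (-329869)/(34419 + 10811) = 117963 - (-329869)/45230 = 117963 - 1*(-329869/45230) = 117963 + 329869/45230 = 5335796359/45230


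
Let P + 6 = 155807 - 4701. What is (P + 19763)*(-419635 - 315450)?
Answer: -125598828355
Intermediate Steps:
P = 151100 (P = -6 + (155807 - 4701) = -6 + 151106 = 151100)
(P + 19763)*(-419635 - 315450) = (151100 + 19763)*(-419635 - 315450) = 170863*(-735085) = -125598828355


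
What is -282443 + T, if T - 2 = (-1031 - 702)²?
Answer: 2720848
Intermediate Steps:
T = 3003291 (T = 2 + (-1031 - 702)² = 2 + (-1733)² = 2 + 3003289 = 3003291)
-282443 + T = -282443 + 3003291 = 2720848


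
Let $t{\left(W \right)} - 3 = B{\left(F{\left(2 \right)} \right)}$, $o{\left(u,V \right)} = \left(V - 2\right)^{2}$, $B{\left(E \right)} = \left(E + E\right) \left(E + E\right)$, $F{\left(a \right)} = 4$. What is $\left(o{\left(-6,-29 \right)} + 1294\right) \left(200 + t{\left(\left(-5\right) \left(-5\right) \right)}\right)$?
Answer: $602085$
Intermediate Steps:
$B{\left(E \right)} = 4 E^{2}$ ($B{\left(E \right)} = 2 E 2 E = 4 E^{2}$)
$o{\left(u,V \right)} = \left(-2 + V\right)^{2}$
$t{\left(W \right)} = 67$ ($t{\left(W \right)} = 3 + 4 \cdot 4^{2} = 3 + 4 \cdot 16 = 3 + 64 = 67$)
$\left(o{\left(-6,-29 \right)} + 1294\right) \left(200 + t{\left(\left(-5\right) \left(-5\right) \right)}\right) = \left(\left(-2 - 29\right)^{2} + 1294\right) \left(200 + 67\right) = \left(\left(-31\right)^{2} + 1294\right) 267 = \left(961 + 1294\right) 267 = 2255 \cdot 267 = 602085$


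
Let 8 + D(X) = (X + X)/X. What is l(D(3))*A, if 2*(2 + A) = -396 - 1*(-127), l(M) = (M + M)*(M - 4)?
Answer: -16380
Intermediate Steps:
D(X) = -6 (D(X) = -8 + (X + X)/X = -8 + (2*X)/X = -8 + 2 = -6)
l(M) = 2*M*(-4 + M) (l(M) = (2*M)*(-4 + M) = 2*M*(-4 + M))
A = -273/2 (A = -2 + (-396 - 1*(-127))/2 = -2 + (-396 + 127)/2 = -2 + (1/2)*(-269) = -2 - 269/2 = -273/2 ≈ -136.50)
l(D(3))*A = (2*(-6)*(-4 - 6))*(-273/2) = (2*(-6)*(-10))*(-273/2) = 120*(-273/2) = -16380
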